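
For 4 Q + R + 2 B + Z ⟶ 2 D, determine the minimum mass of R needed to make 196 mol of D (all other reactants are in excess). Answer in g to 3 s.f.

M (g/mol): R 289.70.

28400 g

n(D) = 196.0 mol
n(R) = (1/2) × 196.0 = 98.00 mol
mass = 98.00 × 289.70 = 28390 g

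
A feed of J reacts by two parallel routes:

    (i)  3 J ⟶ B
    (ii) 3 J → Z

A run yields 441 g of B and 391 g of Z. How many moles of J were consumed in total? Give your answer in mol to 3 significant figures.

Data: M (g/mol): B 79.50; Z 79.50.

31.4 mol

n(B) = 441 / 79.50 = 5.547 mol
n(Z) = 391 / 79.50 = 4.918 mol
n(J) via (i) = (3/1)×5.547 = 16.64 mol
n(J) via (ii) = (3/1)×4.918 = 14.75 mol
total n(J) = 16.64 + 14.75 = 31.39 mol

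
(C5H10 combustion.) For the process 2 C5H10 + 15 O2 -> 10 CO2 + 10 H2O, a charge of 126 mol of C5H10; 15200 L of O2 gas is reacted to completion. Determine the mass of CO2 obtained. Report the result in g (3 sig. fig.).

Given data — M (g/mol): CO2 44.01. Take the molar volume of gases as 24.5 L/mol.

n(C5H10) = 126.0 mol
n(O2) = 15200 / 24.5 = 620.4 mol
n/ν → C5H10: 63.00, O2: 41.36; O2 is limiting.
n(CO2) = (10/15) × 620.4 = 413.6 mol
mass = 413.6 × 44.01 = 18200 g

18200 g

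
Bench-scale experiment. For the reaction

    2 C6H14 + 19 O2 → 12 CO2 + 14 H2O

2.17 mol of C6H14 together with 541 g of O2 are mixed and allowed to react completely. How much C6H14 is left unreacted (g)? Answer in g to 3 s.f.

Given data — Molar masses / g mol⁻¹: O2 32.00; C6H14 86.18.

n(C6H14) = 2.170 mol
n(O2) = 541.0 / 32.00 = 16.91 mol
n/ν for C6H14 = 2.170/2 = 1.085
n/ν for O2 = 16.91/19 = 0.8900
Smallest n/ν is O2 → limiting reagent.
C6H14 consumed = (2/19) × 16.91 = 1.780 mol
C6H14 remaining = 2.170 − 1.780 = 0.3900 mol
mass = 0.3900 × 86.18 = 33.61 g

33.6 g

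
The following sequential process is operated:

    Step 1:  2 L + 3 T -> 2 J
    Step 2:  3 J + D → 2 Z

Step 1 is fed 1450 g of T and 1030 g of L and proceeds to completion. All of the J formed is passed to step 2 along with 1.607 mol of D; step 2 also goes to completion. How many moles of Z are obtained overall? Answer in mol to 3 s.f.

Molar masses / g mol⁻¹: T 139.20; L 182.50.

3.21 mol

Step 1:
n(T) = 1450 / 139.20 = 10.42 mol
n(L) = 1030 / 182.50 = 5.644 mol
n/ν → T: 3.473, L: 2.822; L is limiting.
n(J) produced = (2/2) × 5.644 = 5.644 mol
Step 2:
n(J) available = 5.644 mol
n(D) = 1.607 mol
n/ν → J: 1.881, D: 1.607; D is limiting.
n(Z) = (2/1) × 1.607 = 3.214 mol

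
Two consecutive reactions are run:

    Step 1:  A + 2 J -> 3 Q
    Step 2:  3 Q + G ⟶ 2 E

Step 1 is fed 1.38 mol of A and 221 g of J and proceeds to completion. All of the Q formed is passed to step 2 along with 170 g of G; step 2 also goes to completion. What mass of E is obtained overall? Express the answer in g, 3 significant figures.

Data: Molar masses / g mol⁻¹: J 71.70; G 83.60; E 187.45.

Step 1:
n(A) = 1.380 mol
n(J) = 221.0 / 71.70 = 3.082 mol
n/ν for A = 1.380/1 = 1.380
n/ν for J = 3.082/2 = 1.541
Smallest n/ν is A → limiting reagent.
n(Q) produced = (3/1) × 1.380 = 4.140 mol
Step 2:
n(Q) available = 4.140 mol
n(G) = 170.0 / 83.60 = 2.033 mol
n/ν for Q = 4.140/3 = 1.380
n/ν for G = 2.033/1 = 2.033
Smallest n/ν is Q → limiting reagent.
n(E) = (2/3) × 4.140 = 2.760 mol
mass = 2.760 × 187.45 = 517.4 g

517 g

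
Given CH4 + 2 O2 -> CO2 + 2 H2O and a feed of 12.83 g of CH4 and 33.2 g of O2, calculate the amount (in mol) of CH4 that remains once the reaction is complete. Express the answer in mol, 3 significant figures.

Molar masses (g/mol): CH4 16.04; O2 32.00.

0.281 mol

n(CH4) = 12.83 / 16.04 = 0.7999 mol
n(O2) = 33.20 / 32.00 = 1.038 mol
n/ν → CH4: 0.7999, O2: 0.5190; O2 is limiting.
CH4 consumed = (1/2) × 1.038 = 0.5190 mol
CH4 remaining = 0.7999 − 0.5190 = 0.2809 mol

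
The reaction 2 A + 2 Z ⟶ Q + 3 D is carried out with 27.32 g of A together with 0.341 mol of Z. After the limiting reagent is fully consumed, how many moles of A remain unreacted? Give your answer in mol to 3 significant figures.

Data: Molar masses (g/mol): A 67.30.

n(A) = 27.32 / 67.30 = 0.4059 mol
n(Z) = 0.3410 mol
n/ν → A: 0.2030, Z: 0.1705; Z is limiting.
A consumed = (2/2) × 0.3410 = 0.3410 mol
A remaining = 0.4059 − 0.3410 = 0.06490 mol

0.0649 mol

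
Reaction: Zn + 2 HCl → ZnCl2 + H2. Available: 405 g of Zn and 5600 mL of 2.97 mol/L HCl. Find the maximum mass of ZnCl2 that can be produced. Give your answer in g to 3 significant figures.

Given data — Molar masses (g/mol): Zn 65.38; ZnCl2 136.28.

844 g

n(Zn) = 405.0 / 65.38 = 6.195 mol
n(HCl) = 2.97 × 5600/1000 = 16.63 mol
n/ν for Zn = 6.195/1 = 6.195
n/ν for HCl = 16.63/2 = 8.315
Smallest n/ν is Zn → limiting reagent.
n(ZnCl2) = (1/1) × 6.195 = 6.195 mol
mass = 6.195 × 136.28 = 844.3 g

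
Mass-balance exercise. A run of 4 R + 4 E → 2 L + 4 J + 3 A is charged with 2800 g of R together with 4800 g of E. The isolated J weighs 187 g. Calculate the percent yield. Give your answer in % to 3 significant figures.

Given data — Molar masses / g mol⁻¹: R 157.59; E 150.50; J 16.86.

62.4 %

n(R) = 2800 / 157.59 = 17.77 mol
n(E) = 4800 / 150.50 = 31.89 mol
n/ν for R = 17.77/4 = 4.443
n/ν for E = 31.89/4 = 7.973
Smallest n/ν is R → limiting reagent.
theoretical n(J) = (4/4) × 17.77 = 17.77 mol → 299.6 g
% yield = 187 / 299.6 × 100 = 62.42 %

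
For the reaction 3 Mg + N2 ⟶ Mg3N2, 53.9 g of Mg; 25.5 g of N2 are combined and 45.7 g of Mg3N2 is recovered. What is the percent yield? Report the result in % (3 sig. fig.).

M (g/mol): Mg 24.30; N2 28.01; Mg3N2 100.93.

61.2 %

n(Mg) = 53.90 / 24.30 = 2.218 mol
n(N2) = 25.50 / 28.01 = 0.9104 mol
n/ν for Mg = 2.218/3 = 0.7393
n/ν for N2 = 0.9104/1 = 0.9104
Smallest n/ν is Mg → limiting reagent.
theoretical n(Mg3N2) = (1/3) × 2.218 = 0.7393 mol → 74.62 g
% yield = 45.7 / 74.62 × 100 = 61.24 %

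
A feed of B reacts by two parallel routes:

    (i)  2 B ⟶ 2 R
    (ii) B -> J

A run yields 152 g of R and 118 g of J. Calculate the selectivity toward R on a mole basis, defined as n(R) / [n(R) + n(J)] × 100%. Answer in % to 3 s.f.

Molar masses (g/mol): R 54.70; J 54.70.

n(R) = 152 / 54.70 = 2.779 mol
n(J) = 118 / 54.70 = 2.157 mol
selectivity = 2.779/(2.779+2.157) × 100 = 56.30 %

56.3 %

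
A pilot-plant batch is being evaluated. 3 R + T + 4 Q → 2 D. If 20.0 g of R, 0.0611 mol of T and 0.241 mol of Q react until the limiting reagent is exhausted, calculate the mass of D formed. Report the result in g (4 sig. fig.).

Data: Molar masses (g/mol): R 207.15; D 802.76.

n(R) = 20.00 / 207.15 = 0.09655 mol
n(T) = 0.06110 mol
n(Q) = 0.2410 mol
n/ν → R: 0.03218, T: 0.06110, Q: 0.06025; R is limiting.
n(D) = (2/3) × 0.09655 = 0.06437 mol
mass = 0.06437 × 802.76 = 51.67 g

51.67 g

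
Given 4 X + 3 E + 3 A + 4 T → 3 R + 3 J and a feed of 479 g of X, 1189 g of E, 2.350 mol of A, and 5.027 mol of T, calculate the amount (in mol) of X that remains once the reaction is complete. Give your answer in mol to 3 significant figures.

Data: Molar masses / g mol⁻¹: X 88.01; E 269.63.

n(X) = 479.0 / 88.01 = 5.443 mol
n(E) = 1189 / 269.63 = 4.410 mol
n(A) = 2.350 mol
n(T) = 5.027 mol
n/ν for X = 5.443/4 = 1.361
n/ν for E = 4.410/3 = 1.470
n/ν for A = 2.350/3 = 0.7833
n/ν for T = 5.027/4 = 1.257
Smallest n/ν is A → limiting reagent.
X consumed = (4/3) × 2.350 = 3.133 mol
X remaining = 5.443 − 3.133 = 2.310 mol

2.31 mol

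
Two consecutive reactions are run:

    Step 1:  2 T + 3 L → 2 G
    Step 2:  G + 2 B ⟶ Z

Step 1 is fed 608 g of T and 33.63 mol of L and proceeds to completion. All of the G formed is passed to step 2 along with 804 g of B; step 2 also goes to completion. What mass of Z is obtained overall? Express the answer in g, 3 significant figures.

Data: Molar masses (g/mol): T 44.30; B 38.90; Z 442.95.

Step 1:
n(T) = 608.0 / 44.30 = 13.72 mol
n(L) = 33.63 mol
n/ν for T = 13.72/2 = 6.860
n/ν for L = 33.63/3 = 11.21
Smallest n/ν is T → limiting reagent.
n(G) produced = (2/2) × 13.72 = 13.72 mol
Step 2:
n(G) available = 13.72 mol
n(B) = 804.0 / 38.90 = 20.67 mol
n/ν for G = 13.72/1 = 13.72
n/ν for B = 20.67/2 = 10.34
Smallest n/ν is B → limiting reagent.
n(Z) = (1/2) × 20.67 = 10.34 mol
mass = 10.34 × 442.95 = 4580 g

4580 g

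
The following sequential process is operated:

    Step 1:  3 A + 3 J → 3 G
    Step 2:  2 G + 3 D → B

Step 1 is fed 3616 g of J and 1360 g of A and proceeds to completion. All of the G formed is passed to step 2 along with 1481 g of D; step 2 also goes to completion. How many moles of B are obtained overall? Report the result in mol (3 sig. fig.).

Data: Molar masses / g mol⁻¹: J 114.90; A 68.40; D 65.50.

7.54 mol

Step 1:
n(J) = 3616 / 114.90 = 31.47 mol
n(A) = 1360 / 68.40 = 19.88 mol
n/ν for J = 31.47/3 = 10.49
n/ν for A = 19.88/3 = 6.627
Smallest n/ν is A → limiting reagent.
n(G) produced = (3/3) × 19.88 = 19.88 mol
Step 2:
n(G) available = 19.88 mol
n(D) = 1481 / 65.50 = 22.61 mol
n/ν for G = 19.88/2 = 9.940
n/ν for D = 22.61/3 = 7.537
Smallest n/ν is D → limiting reagent.
n(B) = (1/3) × 22.61 = 7.537 mol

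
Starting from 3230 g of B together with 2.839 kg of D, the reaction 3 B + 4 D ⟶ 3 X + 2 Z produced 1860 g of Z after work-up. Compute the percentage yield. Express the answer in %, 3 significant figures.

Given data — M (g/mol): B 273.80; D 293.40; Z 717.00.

n(B) = 3230 / 273.80 = 11.80 mol
n(D) = 2.839×1000 / 293.40 = 9.676 mol
n/ν for B = 11.80/3 = 3.933
n/ν for D = 9.676/4 = 2.419
Smallest n/ν is D → limiting reagent.
theoretical n(Z) = (2/4) × 9.676 = 4.838 mol → 3469 g
% yield = 1860 / 3469 × 100 = 53.62 %

53.6 %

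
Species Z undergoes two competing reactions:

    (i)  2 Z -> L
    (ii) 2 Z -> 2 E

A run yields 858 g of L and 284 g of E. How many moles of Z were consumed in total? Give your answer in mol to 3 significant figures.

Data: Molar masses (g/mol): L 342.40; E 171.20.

6.67 mol

n(L) = 858 / 342.40 = 2.506 mol
n(E) = 284 / 171.20 = 1.659 mol
n(Z) via (i) = (2/1)×2.506 = 5.012 mol
n(Z) via (ii) = (2/2)×1.659 = 1.659 mol
total n(Z) = 5.012 + 1.659 = 6.671 mol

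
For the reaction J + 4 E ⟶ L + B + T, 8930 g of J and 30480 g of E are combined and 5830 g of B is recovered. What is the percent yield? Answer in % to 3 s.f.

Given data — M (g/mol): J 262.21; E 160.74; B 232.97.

n(J) = 8930 / 262.21 = 34.06 mol
n(E) = 30480 / 160.74 = 189.6 mol
n/ν for J = 34.06/1 = 34.06
n/ν for E = 189.6/4 = 47.40
Smallest n/ν is J → limiting reagent.
theoretical n(B) = (1/1) × 34.06 = 34.06 mol → 7935 g
% yield = 5830 / 7935 × 100 = 73.47 %

73.5 %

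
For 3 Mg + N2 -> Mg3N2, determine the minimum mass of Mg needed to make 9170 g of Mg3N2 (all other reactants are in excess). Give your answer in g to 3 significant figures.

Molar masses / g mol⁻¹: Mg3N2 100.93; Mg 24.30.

6620 g

n(Mg3N2) = 9170 / 100.93 = 90.86 mol
n(Mg) = (3/1) × 90.86 = 272.6 mol
mass = 272.6 × 24.30 = 6624 g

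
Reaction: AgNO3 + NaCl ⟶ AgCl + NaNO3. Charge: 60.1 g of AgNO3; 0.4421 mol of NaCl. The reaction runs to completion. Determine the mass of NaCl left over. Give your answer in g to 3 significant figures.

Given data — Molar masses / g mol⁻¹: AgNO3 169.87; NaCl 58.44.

5.16 g

n(AgNO3) = 60.10 / 169.87 = 0.3538 mol
n(NaCl) = 0.4421 mol
n/ν for AgNO3 = 0.3538/1 = 0.3538
n/ν for NaCl = 0.4421/1 = 0.4421
Smallest n/ν is AgNO3 → limiting reagent.
NaCl consumed = (1/1) × 0.3538 = 0.3538 mol
NaCl remaining = 0.4421 − 0.3538 = 0.08830 mol
mass = 0.08830 × 58.44 = 5.160 g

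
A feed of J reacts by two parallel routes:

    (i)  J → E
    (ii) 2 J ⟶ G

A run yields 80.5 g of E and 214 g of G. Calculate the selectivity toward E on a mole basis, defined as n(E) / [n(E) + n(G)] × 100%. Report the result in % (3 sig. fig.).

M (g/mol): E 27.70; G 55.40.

42.9 %

n(E) = 80.5 / 27.70 = 2.906 mol
n(G) = 214 / 55.40 = 3.863 mol
selectivity = 2.906/(2.906+3.863) × 100 = 42.93 %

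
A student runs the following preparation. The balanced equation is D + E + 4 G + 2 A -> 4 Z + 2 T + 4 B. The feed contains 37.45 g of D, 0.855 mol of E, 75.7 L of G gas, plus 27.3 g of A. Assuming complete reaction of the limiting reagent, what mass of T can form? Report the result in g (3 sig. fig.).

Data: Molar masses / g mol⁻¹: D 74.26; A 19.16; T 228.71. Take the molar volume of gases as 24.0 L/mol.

n(D) = 37.45 / 74.26 = 0.5043 mol
n(E) = 0.8550 mol
n(G) = 75.70 / 24.0 = 3.154 mol
n(A) = 27.30 / 19.16 = 1.425 mol
n/ν for D = 0.5043/1 = 0.5043
n/ν for E = 0.8550/1 = 0.8550
n/ν for G = 3.154/4 = 0.7885
n/ν for A = 1.425/2 = 0.7125
Smallest n/ν is D → limiting reagent.
n(T) = (2/1) × 0.5043 = 1.009 mol
mass = 1.009 × 228.71 = 230.8 g

231 g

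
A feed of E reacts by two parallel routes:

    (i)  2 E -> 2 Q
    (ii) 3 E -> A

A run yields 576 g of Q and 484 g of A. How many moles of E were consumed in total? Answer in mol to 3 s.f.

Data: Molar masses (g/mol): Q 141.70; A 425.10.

7.48 mol

n(Q) = 576 / 141.70 = 4.065 mol
n(A) = 484 / 425.10 = 1.139 mol
n(E) via (i) = (2/2)×4.065 = 4.065 mol
n(E) via (ii) = (3/1)×1.139 = 3.417 mol
total n(E) = 4.065 + 3.417 = 7.482 mol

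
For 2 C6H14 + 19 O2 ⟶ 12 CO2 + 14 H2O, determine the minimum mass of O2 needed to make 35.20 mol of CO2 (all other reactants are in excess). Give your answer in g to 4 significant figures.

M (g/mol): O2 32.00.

1783 g

n(CO2) = 35.20 mol
n(O2) = (19/12) × 35.20 = 55.73 mol
mass = 55.73 × 32.00 = 1783 g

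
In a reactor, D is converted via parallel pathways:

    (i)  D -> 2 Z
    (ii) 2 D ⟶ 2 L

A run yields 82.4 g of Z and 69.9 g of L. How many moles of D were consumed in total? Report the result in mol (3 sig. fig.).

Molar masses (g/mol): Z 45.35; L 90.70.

n(Z) = 82.4 / 45.35 = 1.817 mol
n(L) = 69.9 / 90.70 = 0.7707 mol
n(D) via (i) = (1/2)×1.817 = 0.9085 mol
n(D) via (ii) = (2/2)×0.7707 = 0.7707 mol
total n(D) = 0.9085 + 0.7707 = 1.679 mol

1.68 mol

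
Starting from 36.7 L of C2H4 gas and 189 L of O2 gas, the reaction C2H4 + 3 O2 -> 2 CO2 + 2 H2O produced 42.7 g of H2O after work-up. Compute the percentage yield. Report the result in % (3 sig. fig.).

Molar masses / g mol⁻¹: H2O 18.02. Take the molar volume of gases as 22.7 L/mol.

73.3 %

n(C2H4) = 36.70 / 22.7 = 1.617 mol
n(O2) = 189.0 / 22.7 = 8.326 mol
n/ν for C2H4 = 1.617/1 = 1.617
n/ν for O2 = 8.326/3 = 2.775
Smallest n/ν is C2H4 → limiting reagent.
theoretical n(H2O) = (2/1) × 1.617 = 3.234 mol → 58.28 g
% yield = 42.7 / 58.28 × 100 = 73.27 %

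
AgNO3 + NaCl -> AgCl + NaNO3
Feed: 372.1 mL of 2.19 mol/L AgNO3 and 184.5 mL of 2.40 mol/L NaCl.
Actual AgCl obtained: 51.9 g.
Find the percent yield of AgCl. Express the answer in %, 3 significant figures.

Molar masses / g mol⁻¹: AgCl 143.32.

81.8 %

n(AgNO3) = 2.19 × 372.1/1000 = 0.8149 mol
n(NaCl) = 2.40 × 184.5/1000 = 0.4428 mol
n/ν → AgNO3: 0.8149, NaCl: 0.4428; NaCl is limiting.
theoretical n(AgCl) = (1/1) × 0.4428 = 0.4428 mol → 63.46 g
% yield = 51.9 / 63.46 × 100 = 81.78 %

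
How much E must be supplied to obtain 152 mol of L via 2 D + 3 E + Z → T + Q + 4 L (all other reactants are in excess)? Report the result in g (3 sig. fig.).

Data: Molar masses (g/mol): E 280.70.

32000 g

n(L) = 152.0 mol
n(E) = (3/4) × 152.0 = 114.0 mol
mass = 114.0 × 280.70 = 32000 g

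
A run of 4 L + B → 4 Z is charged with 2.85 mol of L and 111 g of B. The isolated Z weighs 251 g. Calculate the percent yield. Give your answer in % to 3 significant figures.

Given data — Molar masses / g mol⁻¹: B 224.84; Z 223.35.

n(L) = 2.850 mol
n(B) = 111.0 / 224.84 = 0.4937 mol
n/ν for L = 2.850/4 = 0.7125
n/ν for B = 0.4937/1 = 0.4937
Smallest n/ν is B → limiting reagent.
theoretical n(Z) = (4/1) × 0.4937 = 1.975 mol → 441.1 g
% yield = 251 / 441.1 × 100 = 56.90 %

56.9 %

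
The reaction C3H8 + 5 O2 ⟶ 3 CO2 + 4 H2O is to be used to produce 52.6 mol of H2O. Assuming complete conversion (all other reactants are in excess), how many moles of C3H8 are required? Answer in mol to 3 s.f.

13.2 mol

n(H2O) = 52.60 mol
n(C3H8) = (1/4) × 52.60 = 13.15 mol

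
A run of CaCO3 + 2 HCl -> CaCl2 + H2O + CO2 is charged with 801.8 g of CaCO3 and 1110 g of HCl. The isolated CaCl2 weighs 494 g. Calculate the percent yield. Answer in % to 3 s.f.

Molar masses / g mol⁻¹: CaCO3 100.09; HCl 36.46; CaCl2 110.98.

55.6 %

n(CaCO3) = 801.8 / 100.09 = 8.011 mol
n(HCl) = 1110 / 36.46 = 30.44 mol
n/ν for CaCO3 = 8.011/1 = 8.011
n/ν for HCl = 30.44/2 = 15.22
Smallest n/ν is CaCO3 → limiting reagent.
theoretical n(CaCl2) = (1/1) × 8.011 = 8.011 mol → 889.1 g
% yield = 494 / 889.1 × 100 = 55.56 %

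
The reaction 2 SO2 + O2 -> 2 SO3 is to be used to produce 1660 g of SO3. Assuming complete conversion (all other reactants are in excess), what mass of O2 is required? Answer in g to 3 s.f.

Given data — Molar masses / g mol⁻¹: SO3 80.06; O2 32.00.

n(SO3) = 1660 / 80.06 = 20.73 mol
n(O2) = (1/2) × 20.73 = 10.37 mol
mass = 10.37 × 32.00 = 331.8 g

332 g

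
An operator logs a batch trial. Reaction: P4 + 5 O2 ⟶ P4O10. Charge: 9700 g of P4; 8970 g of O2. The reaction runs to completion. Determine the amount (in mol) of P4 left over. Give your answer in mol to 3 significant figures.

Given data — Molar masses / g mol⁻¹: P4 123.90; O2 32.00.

22.2 mol

n(P4) = 9700 / 123.90 = 78.29 mol
n(O2) = 8970 / 32.00 = 280.3 mol
n/ν → P4: 78.29, O2: 56.06; O2 is limiting.
P4 consumed = (1/5) × 280.3 = 56.06 mol
P4 remaining = 78.29 − 56.06 = 22.23 mol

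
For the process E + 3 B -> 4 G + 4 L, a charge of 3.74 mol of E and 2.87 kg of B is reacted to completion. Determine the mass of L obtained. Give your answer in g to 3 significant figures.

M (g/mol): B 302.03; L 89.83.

1140 g

n(E) = 3.740 mol
n(B) = 2.870×1000 / 302.03 = 9.502 mol
n/ν for E = 3.740/1 = 3.740
n/ν for B = 9.502/3 = 3.167
Smallest n/ν is B → limiting reagent.
n(L) = (4/3) × 9.502 = 12.67 mol
mass = 12.67 × 89.83 = 1138 g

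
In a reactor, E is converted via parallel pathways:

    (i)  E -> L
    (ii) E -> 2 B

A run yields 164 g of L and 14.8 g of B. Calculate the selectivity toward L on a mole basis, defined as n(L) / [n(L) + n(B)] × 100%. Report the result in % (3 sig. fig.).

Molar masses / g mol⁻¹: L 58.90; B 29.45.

n(L) = 164 / 58.90 = 2.784 mol
n(B) = 14.8 / 29.45 = 0.5025 mol
selectivity = 2.784/(2.784+0.5025) × 100 = 84.71 %

84.7 %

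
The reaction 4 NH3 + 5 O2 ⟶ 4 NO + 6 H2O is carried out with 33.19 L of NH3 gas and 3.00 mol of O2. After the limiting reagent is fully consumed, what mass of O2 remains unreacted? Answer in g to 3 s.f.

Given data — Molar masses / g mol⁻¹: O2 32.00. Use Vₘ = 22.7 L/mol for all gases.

37.5 g

n(NH3) = 33.19 / 22.7 = 1.462 mol
n(O2) = 3.000 mol
n/ν for NH3 = 1.462/4 = 0.3655
n/ν for O2 = 3.000/5 = 0.6000
Smallest n/ν is NH3 → limiting reagent.
O2 consumed = (5/4) × 1.462 = 1.828 mol
O2 remaining = 3.000 − 1.828 = 1.172 mol
mass = 1.172 × 32.00 = 37.50 g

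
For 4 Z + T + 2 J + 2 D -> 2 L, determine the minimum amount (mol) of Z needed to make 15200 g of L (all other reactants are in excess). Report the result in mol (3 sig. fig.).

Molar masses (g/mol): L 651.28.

n(L) = 15200 / 651.28 = 23.34 mol
n(Z) = (4/2) × 23.34 = 46.68 mol

46.7 mol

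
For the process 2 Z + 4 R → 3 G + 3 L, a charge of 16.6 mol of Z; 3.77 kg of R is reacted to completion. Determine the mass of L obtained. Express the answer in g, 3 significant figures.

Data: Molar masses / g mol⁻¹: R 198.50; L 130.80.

1860 g

n(Z) = 16.60 mol
n(R) = 3.770×1000 / 198.50 = 18.99 mol
n/ν for Z = 16.60/2 = 8.300
n/ν for R = 18.99/4 = 4.748
Smallest n/ν is R → limiting reagent.
n(L) = (3/4) × 18.99 = 14.24 mol
mass = 14.24 × 130.80 = 1863 g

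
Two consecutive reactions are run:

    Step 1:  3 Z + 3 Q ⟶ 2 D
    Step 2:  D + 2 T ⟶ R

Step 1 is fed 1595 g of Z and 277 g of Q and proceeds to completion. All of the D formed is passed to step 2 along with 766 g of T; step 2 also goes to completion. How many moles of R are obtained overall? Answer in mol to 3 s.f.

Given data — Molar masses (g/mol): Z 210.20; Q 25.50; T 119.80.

3.20 mol

Step 1:
n(Z) = 1595 / 210.20 = 7.588 mol
n(Q) = 277.0 / 25.50 = 10.86 mol
n/ν for Z = 7.588/3 = 2.529
n/ν for Q = 10.86/3 = 3.620
Smallest n/ν is Z → limiting reagent.
n(D) produced = (2/3) × 7.588 = 5.059 mol
Step 2:
n(D) available = 5.059 mol
n(T) = 766.0 / 119.80 = 6.394 mol
n/ν for D = 5.059/1 = 5.059
n/ν for T = 6.394/2 = 3.197
Smallest n/ν is T → limiting reagent.
n(R) = (1/2) × 6.394 = 3.197 mol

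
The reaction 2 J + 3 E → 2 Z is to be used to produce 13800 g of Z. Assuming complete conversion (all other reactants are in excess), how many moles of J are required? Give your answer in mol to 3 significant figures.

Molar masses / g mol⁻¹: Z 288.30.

47.9 mol

n(Z) = 13800 / 288.30 = 47.87 mol
n(J) = (2/2) × 47.87 = 47.87 mol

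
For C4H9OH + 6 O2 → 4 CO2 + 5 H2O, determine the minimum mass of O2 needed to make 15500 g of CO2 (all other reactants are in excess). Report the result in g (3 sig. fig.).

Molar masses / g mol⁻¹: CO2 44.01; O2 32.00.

16900 g

n(CO2) = 15500 / 44.01 = 352.2 mol
n(O2) = (6/4) × 352.2 = 528.3 mol
mass = 528.3 × 32.00 = 16910 g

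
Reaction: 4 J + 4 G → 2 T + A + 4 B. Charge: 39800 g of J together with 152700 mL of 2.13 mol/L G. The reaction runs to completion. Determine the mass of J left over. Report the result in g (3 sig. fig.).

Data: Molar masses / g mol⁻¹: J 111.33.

3590 g

n(J) = 39800 / 111.33 = 357.5 mol
n(G) = 2.13 × 152700/1000 = 325.3 mol
n/ν for J = 357.5/4 = 89.38
n/ν for G = 325.3/4 = 81.33
Smallest n/ν is G → limiting reagent.
J consumed = (4/4) × 325.3 = 325.3 mol
J remaining = 357.5 − 325.3 = 32.20 mol
mass = 32.20 × 111.33 = 3585 g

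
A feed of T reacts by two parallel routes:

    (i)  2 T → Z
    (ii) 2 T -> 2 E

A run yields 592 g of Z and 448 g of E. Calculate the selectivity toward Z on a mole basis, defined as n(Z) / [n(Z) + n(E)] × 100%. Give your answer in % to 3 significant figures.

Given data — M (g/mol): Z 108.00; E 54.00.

39.8 %

n(Z) = 592 / 108.00 = 5.481 mol
n(E) = 448 / 54.00 = 8.296 mol
selectivity = 5.481/(5.481+8.296) × 100 = 39.78 %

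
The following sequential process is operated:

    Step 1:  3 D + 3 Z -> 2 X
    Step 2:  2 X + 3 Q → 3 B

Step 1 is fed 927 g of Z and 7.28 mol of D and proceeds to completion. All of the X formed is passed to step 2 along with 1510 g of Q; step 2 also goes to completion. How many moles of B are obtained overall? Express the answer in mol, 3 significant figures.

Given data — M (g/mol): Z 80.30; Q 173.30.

Step 1:
n(Z) = 927.0 / 80.30 = 11.54 mol
n(D) = 7.280 mol
n/ν for Z = 11.54/3 = 3.847
n/ν for D = 7.280/3 = 2.427
Smallest n/ν is D → limiting reagent.
n(X) produced = (2/3) × 7.280 = 4.853 mol
Step 2:
n(X) available = 4.853 mol
n(Q) = 1510 / 173.30 = 8.713 mol
n/ν for X = 4.853/2 = 2.427
n/ν for Q = 8.713/3 = 2.904
Smallest n/ν is X → limiting reagent.
n(B) = (3/2) × 4.853 = 7.280 mol

7.28 mol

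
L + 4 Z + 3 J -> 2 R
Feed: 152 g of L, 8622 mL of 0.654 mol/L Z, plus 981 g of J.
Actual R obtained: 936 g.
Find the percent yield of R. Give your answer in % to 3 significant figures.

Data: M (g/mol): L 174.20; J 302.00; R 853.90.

62.8 %

n(L) = 152.0 / 174.20 = 0.8726 mol
n(Z) = 0.654 × 8622/1000 = 5.639 mol
n(J) = 981.0 / 302.00 = 3.248 mol
n/ν for L = 0.8726/1 = 0.8726
n/ν for Z = 5.639/4 = 1.410
n/ν for J = 3.248/3 = 1.083
Smallest n/ν is L → limiting reagent.
theoretical n(R) = (2/1) × 0.8726 = 1.745 mol → 1490 g
% yield = 936 / 1490 × 100 = 62.82 %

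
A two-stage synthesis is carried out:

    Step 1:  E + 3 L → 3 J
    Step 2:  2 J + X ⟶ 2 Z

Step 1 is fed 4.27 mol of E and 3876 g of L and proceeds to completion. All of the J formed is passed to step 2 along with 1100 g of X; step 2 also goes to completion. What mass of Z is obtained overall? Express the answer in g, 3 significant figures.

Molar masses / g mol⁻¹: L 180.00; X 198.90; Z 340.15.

Step 1:
n(E) = 4.270 mol
n(L) = 3876 / 180.00 = 21.53 mol
n/ν → E: 4.270, L: 7.177; E is limiting.
n(J) produced = (3/1) × 4.270 = 12.81 mol
Step 2:
n(J) available = 12.81 mol
n(X) = 1100 / 198.90 = 5.530 mol
n/ν → J: 6.405, X: 5.530; X is limiting.
n(Z) = (2/1) × 5.530 = 11.06 mol
mass = 11.06 × 340.15 = 3762 g

3760 g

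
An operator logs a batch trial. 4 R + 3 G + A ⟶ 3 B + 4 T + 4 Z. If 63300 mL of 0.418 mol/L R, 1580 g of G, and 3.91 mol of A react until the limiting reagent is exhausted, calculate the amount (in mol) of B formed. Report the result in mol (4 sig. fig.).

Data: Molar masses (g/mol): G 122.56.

n(R) = 0.418 × 63300/1000 = 26.46 mol
n(G) = 1580 / 122.56 = 12.89 mol
n(A) = 3.910 mol
n/ν for R = 26.46/4 = 6.615
n/ν for G = 12.89/3 = 4.297
n/ν for A = 3.910/1 = 3.910
Smallest n/ν is A → limiting reagent.
n(B) = (3/1) × 3.910 = 11.73 mol

11.73 mol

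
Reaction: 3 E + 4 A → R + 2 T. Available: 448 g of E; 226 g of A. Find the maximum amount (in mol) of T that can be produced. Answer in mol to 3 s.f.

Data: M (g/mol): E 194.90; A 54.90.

n(E) = 448.0 / 194.90 = 2.299 mol
n(A) = 226.0 / 54.90 = 4.117 mol
n/ν for E = 2.299/3 = 0.7663
n/ν for A = 4.117/4 = 1.029
Smallest n/ν is E → limiting reagent.
n(T) = (2/3) × 2.299 = 1.533 mol

1.53 mol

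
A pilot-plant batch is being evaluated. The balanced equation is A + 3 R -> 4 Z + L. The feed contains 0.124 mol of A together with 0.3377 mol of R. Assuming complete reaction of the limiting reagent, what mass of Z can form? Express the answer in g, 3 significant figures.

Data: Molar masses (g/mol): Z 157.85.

71.1 g

n(A) = 0.1240 mol
n(R) = 0.3377 mol
n/ν → A: 0.1240, R: 0.1126; R is limiting.
n(Z) = (4/3) × 0.3377 = 0.4503 mol
mass = 0.4503 × 157.85 = 71.08 g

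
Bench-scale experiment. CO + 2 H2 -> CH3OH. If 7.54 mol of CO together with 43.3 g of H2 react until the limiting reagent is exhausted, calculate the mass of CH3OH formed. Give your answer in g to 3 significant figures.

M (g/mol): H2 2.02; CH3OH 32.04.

n(CO) = 7.540 mol
n(H2) = 43.30 / 2.02 = 21.44 mol
n/ν for CO = 7.540/1 = 7.540
n/ν for H2 = 21.44/2 = 10.72
Smallest n/ν is CO → limiting reagent.
n(CH3OH) = (1/1) × 7.540 = 7.540 mol
mass = 7.540 × 32.04 = 241.6 g

242 g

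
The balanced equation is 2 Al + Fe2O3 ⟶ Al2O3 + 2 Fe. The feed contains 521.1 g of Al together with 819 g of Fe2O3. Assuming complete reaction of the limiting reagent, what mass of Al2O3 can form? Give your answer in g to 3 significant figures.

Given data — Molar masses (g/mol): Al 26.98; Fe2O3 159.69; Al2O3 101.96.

n(Al) = 521.1 / 26.98 = 19.31 mol
n(Fe2O3) = 819.0 / 159.69 = 5.129 mol
n/ν for Al = 19.31/2 = 9.655
n/ν for Fe2O3 = 5.129/1 = 5.129
Smallest n/ν is Fe2O3 → limiting reagent.
n(Al2O3) = (1/1) × 5.129 = 5.129 mol
mass = 5.129 × 101.96 = 523.0 g

523 g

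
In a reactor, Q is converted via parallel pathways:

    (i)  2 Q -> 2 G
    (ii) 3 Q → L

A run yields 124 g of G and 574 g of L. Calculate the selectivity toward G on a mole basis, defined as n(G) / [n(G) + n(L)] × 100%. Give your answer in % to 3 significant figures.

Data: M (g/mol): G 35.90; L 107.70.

39.3 %

n(G) = 124 / 35.90 = 3.454 mol
n(L) = 574 / 107.70 = 5.330 mol
selectivity = 3.454/(3.454+5.330) × 100 = 39.32 %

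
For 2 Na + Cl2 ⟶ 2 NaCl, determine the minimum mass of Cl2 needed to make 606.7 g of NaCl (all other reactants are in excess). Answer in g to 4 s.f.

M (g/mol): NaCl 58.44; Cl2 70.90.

n(NaCl) = 606.7 / 58.44 = 10.38 mol
n(Cl2) = (1/2) × 10.38 = 5.190 mol
mass = 5.190 × 70.90 = 368.0 g

368.0 g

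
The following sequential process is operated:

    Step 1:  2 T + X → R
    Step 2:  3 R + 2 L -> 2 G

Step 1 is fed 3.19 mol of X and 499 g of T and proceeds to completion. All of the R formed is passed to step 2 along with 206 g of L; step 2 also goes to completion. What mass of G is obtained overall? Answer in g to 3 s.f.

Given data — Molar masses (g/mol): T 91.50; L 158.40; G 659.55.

858 g

Step 1:
n(X) = 3.190 mol
n(T) = 499.0 / 91.50 = 5.454 mol
n/ν for X = 3.190/1 = 3.190
n/ν for T = 5.454/2 = 2.727
Smallest n/ν is T → limiting reagent.
n(R) produced = (1/2) × 5.454 = 2.727 mol
Step 2:
n(R) available = 2.727 mol
n(L) = 206.0 / 158.40 = 1.301 mol
n/ν for R = 2.727/3 = 0.9090
n/ν for L = 1.301/2 = 0.6505
Smallest n/ν is L → limiting reagent.
n(G) = (2/2) × 1.301 = 1.301 mol
mass = 1.301 × 659.55 = 858.1 g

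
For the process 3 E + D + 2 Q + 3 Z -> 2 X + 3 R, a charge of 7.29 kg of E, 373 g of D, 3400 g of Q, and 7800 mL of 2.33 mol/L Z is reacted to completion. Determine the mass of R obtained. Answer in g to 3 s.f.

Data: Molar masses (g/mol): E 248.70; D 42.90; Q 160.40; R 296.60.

5390 g

n(E) = 7.290×1000 / 248.70 = 29.31 mol
n(D) = 373.0 / 42.90 = 8.695 mol
n(Q) = 3400 / 160.40 = 21.20 mol
n(Z) = 2.33 × 7800/1000 = 18.17 mol
n/ν for E = 29.31/3 = 9.770
n/ν for D = 8.695/1 = 8.695
n/ν for Q = 21.20/2 = 10.60
n/ν for Z = 18.17/3 = 6.057
Smallest n/ν is Z → limiting reagent.
n(R) = (3/3) × 18.17 = 18.17 mol
mass = 18.17 × 296.60 = 5389 g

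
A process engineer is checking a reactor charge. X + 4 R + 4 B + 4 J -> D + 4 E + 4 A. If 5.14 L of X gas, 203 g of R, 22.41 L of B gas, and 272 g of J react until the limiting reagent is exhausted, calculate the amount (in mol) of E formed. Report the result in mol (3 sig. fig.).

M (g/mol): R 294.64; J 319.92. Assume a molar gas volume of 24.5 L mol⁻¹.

0.689 mol

n(X) = 5.140 / 24.5 = 0.2098 mol
n(R) = 203.0 / 294.64 = 0.6890 mol
n(B) = 22.41 / 24.5 = 0.9147 mol
n(J) = 272.0 / 319.92 = 0.8502 mol
n/ν for X = 0.2098/1 = 0.2098
n/ν for R = 0.6890/4 = 0.1723
n/ν for B = 0.9147/4 = 0.2287
n/ν for J = 0.8502/4 = 0.2126
Smallest n/ν is R → limiting reagent.
n(E) = (4/4) × 0.6890 = 0.6890 mol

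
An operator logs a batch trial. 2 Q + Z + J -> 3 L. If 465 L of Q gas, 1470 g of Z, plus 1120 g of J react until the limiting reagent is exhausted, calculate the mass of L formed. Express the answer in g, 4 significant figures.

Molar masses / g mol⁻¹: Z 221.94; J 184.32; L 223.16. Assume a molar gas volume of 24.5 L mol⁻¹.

4068 g

n(Q) = 465.0 / 24.5 = 18.98 mol
n(Z) = 1470 / 221.94 = 6.623 mol
n(J) = 1120 / 184.32 = 6.076 mol
n/ν for Q = 18.98/2 = 9.490
n/ν for Z = 6.623/1 = 6.623
n/ν for J = 6.076/1 = 6.076
Smallest n/ν is J → limiting reagent.
n(L) = (3/1) × 6.076 = 18.23 mol
mass = 18.23 × 223.16 = 4068 g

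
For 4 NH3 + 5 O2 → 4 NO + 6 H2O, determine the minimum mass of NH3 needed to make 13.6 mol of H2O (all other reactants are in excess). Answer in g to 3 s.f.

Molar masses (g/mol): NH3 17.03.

154 g

n(H2O) = 13.60 mol
n(NH3) = (4/6) × 13.60 = 9.067 mol
mass = 9.067 × 17.03 = 154.4 g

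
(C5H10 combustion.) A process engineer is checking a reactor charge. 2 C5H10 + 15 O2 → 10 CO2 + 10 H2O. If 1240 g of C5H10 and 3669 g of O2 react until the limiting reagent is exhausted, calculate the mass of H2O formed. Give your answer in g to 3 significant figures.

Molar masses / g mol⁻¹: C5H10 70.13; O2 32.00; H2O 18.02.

n(C5H10) = 1240 / 70.13 = 17.68 mol
n(O2) = 3669 / 32.00 = 114.7 mol
n/ν → C5H10: 8.840, O2: 7.647; O2 is limiting.
n(H2O) = (10/15) × 114.7 = 76.47 mol
mass = 76.47 × 18.02 = 1378 g

1380 g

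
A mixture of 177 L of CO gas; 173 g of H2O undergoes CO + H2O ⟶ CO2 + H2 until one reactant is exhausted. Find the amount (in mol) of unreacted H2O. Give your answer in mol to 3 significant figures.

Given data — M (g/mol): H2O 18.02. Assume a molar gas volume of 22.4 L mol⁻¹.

n(CO) = 177.0 / 22.4 = 7.902 mol
n(H2O) = 173.0 / 18.02 = 9.600 mol
n/ν → CO: 7.902, H2O: 9.600; CO is limiting.
H2O consumed = (1/1) × 7.902 = 7.902 mol
H2O remaining = 9.600 − 7.902 = 1.698 mol

1.70 mol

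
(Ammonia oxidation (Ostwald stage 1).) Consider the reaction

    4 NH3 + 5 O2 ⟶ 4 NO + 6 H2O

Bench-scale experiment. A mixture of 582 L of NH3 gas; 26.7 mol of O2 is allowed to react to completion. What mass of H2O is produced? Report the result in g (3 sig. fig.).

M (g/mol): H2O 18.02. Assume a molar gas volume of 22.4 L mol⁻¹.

577 g

n(NH3) = 582.0 / 22.4 = 25.98 mol
n(O2) = 26.70 mol
n/ν → NH3: 6.495, O2: 5.340; O2 is limiting.
n(H2O) = (6/5) × 26.70 = 32.04 mol
mass = 32.04 × 18.02 = 577.4 g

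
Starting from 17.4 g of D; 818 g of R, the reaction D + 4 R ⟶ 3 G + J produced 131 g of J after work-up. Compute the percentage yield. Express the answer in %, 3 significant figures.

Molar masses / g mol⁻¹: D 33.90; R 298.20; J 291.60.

n(D) = 17.40 / 33.90 = 0.5133 mol
n(R) = 818.0 / 298.20 = 2.743 mol
n/ν → D: 0.5133, R: 0.6858; D is limiting.
theoretical n(J) = (1/1) × 0.5133 = 0.5133 mol → 149.7 g
% yield = 131 / 149.7 × 100 = 87.51 %

87.5 %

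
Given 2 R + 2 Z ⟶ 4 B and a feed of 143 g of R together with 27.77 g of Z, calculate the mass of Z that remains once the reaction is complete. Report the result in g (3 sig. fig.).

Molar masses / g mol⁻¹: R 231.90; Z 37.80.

n(R) = 143.0 / 231.90 = 0.6166 mol
n(Z) = 27.77 / 37.80 = 0.7347 mol
n/ν → R: 0.3083, Z: 0.3674; R is limiting.
Z consumed = (2/2) × 0.6166 = 0.6166 mol
Z remaining = 0.7347 − 0.6166 = 0.1181 mol
mass = 0.1181 × 37.80 = 4.464 g

4.46 g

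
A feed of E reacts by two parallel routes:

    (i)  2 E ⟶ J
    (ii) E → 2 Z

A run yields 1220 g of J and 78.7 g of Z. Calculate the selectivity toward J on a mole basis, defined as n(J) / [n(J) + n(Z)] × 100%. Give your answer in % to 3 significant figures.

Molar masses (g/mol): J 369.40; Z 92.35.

79.5 %

n(J) = 1220 / 369.40 = 3.303 mol
n(Z) = 78.7 / 92.35 = 0.8522 mol
selectivity = 3.303/(3.303+0.8522) × 100 = 79.49 %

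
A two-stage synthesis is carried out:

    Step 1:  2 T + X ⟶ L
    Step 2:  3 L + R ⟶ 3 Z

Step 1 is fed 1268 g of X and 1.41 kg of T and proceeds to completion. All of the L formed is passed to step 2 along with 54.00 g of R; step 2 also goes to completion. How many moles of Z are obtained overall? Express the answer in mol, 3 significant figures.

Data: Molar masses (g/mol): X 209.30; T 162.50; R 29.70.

Step 1:
n(X) = 1268 / 209.30 = 6.058 mol
n(T) = 1.410×1000 / 162.50 = 8.677 mol
n/ν for X = 6.058/1 = 6.058
n/ν for T = 8.677/2 = 4.339
Smallest n/ν is T → limiting reagent.
n(L) produced = (1/2) × 8.677 = 4.339 mol
Step 2:
n(L) available = 4.339 mol
n(R) = 54.00 / 29.70 = 1.818 mol
n/ν for L = 4.339/3 = 1.446
n/ν for R = 1.818/1 = 1.818
Smallest n/ν is L → limiting reagent.
n(Z) = (3/3) × 4.339 = 4.339 mol

4.34 mol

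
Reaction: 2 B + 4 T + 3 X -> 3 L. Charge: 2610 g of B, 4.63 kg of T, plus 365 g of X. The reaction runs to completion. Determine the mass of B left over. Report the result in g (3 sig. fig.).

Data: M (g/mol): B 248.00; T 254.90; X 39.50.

1080 g

n(B) = 2610 / 248.00 = 10.52 mol
n(T) = 4.630×1000 / 254.90 = 18.16 mol
n(X) = 365.0 / 39.50 = 9.241 mol
n/ν for B = 10.52/2 = 5.260
n/ν for T = 18.16/4 = 4.540
n/ν for X = 9.241/3 = 3.080
Smallest n/ν is X → limiting reagent.
B consumed = (2/3) × 9.241 = 6.161 mol
B remaining = 10.52 − 6.161 = 4.359 mol
mass = 4.359 × 248.00 = 1081 g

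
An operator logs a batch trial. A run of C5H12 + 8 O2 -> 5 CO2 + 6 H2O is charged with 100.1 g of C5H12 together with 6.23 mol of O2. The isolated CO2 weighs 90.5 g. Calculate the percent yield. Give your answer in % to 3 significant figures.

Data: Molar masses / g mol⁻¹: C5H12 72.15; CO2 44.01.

n(C5H12) = 100.1 / 72.15 = 1.387 mol
n(O2) = 6.230 mol
n/ν → C5H12: 1.387, O2: 0.7788; O2 is limiting.
theoretical n(CO2) = (5/8) × 6.230 = 3.894 mol → 171.4 g
% yield = 90.5 / 171.4 × 100 = 52.80 %

52.8 %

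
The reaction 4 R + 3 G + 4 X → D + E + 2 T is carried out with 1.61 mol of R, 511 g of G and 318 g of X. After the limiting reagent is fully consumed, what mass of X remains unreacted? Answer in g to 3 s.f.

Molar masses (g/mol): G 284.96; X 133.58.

103 g

n(R) = 1.610 mol
n(G) = 511.0 / 284.96 = 1.793 mol
n(X) = 318.0 / 133.58 = 2.381 mol
n/ν → R: 0.4025, G: 0.5977, X: 0.5953; R is limiting.
X consumed = (4/4) × 1.610 = 1.610 mol
X remaining = 2.381 − 1.610 = 0.7710 mol
mass = 0.7710 × 133.58 = 103.0 g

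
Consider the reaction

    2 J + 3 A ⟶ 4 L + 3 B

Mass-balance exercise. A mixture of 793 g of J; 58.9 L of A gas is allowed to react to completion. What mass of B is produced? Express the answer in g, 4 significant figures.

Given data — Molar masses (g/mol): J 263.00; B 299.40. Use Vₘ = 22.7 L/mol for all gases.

776.9 g

n(J) = 793.0 / 263.00 = 3.015 mol
n(A) = 58.90 / 22.7 = 2.595 mol
n/ν for J = 3.015/2 = 1.508
n/ν for A = 2.595/3 = 0.8650
Smallest n/ν is A → limiting reagent.
n(B) = (3/3) × 2.595 = 2.595 mol
mass = 2.595 × 299.40 = 776.9 g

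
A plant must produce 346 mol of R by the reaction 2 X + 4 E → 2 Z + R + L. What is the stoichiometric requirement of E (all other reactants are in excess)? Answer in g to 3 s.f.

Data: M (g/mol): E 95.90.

n(R) = 346.0 mol
n(E) = (4/1) × 346.0 = 1384 mol
mass = 1384 × 95.90 = 132700 g

133000 g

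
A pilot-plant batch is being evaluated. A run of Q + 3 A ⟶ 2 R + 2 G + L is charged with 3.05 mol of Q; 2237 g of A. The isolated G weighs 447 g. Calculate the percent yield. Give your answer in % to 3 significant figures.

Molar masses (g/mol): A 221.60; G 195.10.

37.6 %

n(Q) = 3.050 mol
n(A) = 2237 / 221.60 = 10.09 mol
n/ν for Q = 3.050/1 = 3.050
n/ν for A = 10.09/3 = 3.363
Smallest n/ν is Q → limiting reagent.
theoretical n(G) = (2/1) × 3.050 = 6.100 mol → 1190 g
% yield = 447 / 1190 × 100 = 37.56 %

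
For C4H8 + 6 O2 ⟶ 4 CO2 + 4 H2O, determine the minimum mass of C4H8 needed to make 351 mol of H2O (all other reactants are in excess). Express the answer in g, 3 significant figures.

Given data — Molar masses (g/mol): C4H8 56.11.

n(H2O) = 351.0 mol
n(C4H8) = (1/4) × 351.0 = 87.75 mol
mass = 87.75 × 56.11 = 4924 g

4920 g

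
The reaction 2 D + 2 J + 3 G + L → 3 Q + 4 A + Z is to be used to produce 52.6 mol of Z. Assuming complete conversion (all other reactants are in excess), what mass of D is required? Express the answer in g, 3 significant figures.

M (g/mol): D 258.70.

27200 g

n(Z) = 52.60 mol
n(D) = (2/1) × 52.60 = 105.2 mol
mass = 105.2 × 258.70 = 27220 g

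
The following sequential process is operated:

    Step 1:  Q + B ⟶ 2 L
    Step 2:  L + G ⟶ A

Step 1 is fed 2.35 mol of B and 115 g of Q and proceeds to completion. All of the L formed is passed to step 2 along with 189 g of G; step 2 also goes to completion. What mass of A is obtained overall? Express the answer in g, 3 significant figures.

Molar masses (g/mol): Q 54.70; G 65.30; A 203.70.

Step 1:
n(B) = 2.350 mol
n(Q) = 115.0 / 54.70 = 2.102 mol
n/ν → B: 2.350, Q: 2.102; Q is limiting.
n(L) produced = (2/1) × 2.102 = 4.204 mol
Step 2:
n(L) available = 4.204 mol
n(G) = 189.0 / 65.30 = 2.894 mol
n/ν → L: 4.204, G: 2.894; G is limiting.
n(A) = (1/1) × 2.894 = 2.894 mol
mass = 2.894 × 203.70 = 589.5 g

590 g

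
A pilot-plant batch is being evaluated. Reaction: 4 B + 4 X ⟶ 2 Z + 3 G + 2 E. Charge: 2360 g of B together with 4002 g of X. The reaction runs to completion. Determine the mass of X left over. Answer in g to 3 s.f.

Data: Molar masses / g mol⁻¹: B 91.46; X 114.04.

1060 g

n(B) = 2360 / 91.46 = 25.80 mol
n(X) = 4002 / 114.04 = 35.09 mol
n/ν for B = 25.80/4 = 6.450
n/ν for X = 35.09/4 = 8.773
Smallest n/ν is B → limiting reagent.
X consumed = (4/4) × 25.80 = 25.80 mol
X remaining = 35.09 − 25.80 = 9.290 mol
mass = 9.290 × 114.04 = 1059 g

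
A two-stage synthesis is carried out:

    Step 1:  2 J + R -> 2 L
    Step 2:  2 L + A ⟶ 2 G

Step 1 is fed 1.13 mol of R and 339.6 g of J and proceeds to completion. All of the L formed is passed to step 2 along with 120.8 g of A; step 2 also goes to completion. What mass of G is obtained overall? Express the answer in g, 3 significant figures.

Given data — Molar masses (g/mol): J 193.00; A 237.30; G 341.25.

Step 1:
n(R) = 1.130 mol
n(J) = 339.6 / 193.00 = 1.760 mol
n/ν → R: 1.130, J: 0.8800; J is limiting.
n(L) produced = (2/2) × 1.760 = 1.760 mol
Step 2:
n(L) available = 1.760 mol
n(A) = 120.8 / 237.30 = 0.5091 mol
n/ν → L: 0.8800, A: 0.5091; A is limiting.
n(G) = (2/1) × 0.5091 = 1.018 mol
mass = 1.018 × 341.25 = 347.4 g

347 g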